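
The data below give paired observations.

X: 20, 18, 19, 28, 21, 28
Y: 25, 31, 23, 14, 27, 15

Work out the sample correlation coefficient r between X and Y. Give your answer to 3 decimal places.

-0.929

n = 6, ΣX = 134, ΣY = 135, ΣX² = 3094, ΣY² = 3265, ΣXY = 2874
nΣXY − ΣXΣY = 17244 − 18090 = -846
nΣX² − (ΣX)² = 18564 − 17956 = 608; nΣY² − (ΣY)² = 19590 − 18225 = 1365
r = -846 / √(608 × 1365) = -846 / 910.9995 ≈ -0.929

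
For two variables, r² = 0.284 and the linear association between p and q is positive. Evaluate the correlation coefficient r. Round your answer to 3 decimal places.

0.533

|r| = √0.284 = 0.533
The association is positive, so r = 0.533.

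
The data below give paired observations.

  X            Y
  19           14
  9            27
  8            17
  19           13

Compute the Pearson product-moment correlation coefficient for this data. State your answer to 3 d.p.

n = 4, ΣX = 55, ΣY = 71, ΣX² = 867, ΣY² = 1383, ΣXY = 892
nΣXY − ΣXΣY = 3568 − 3905 = -337
nΣX² − (ΣX)² = 3468 − 3025 = 443; nΣY² − (ΣY)² = 5532 − 5041 = 491
r = -337 / √(443 × 491) = -337 / 466.3829 ≈ -0.723

-0.723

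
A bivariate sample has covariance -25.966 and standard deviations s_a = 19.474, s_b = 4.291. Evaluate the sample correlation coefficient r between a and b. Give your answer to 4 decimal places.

-0.3107

r = Cov(a,b) / (s_a · s_b) = -25.966 / (19.474 × 4.291)
  = -25.966 / 83.5629 ≈ -0.3107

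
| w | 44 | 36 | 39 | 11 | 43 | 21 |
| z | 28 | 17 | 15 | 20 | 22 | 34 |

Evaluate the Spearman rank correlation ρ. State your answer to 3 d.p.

Rank w: 6, 3, 4, 1, 5, 2
Rank z: 5, 2, 1, 3, 4, 6
d = rank(w) − rank(z): 1, 1, 3, -2, 1, -4; Σd² = 32
ρ = 1 − 6Σd² / [n(n²−1)] = 1 − 6×32 / (6×35) = 1 − 192/210 ≈ 0.086

0.086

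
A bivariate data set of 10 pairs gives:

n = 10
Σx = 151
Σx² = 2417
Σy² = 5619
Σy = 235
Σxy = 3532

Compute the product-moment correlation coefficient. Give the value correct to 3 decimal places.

r = (nΣxy − ΣxΣy) / √[(nΣx² − (Σx)²)(nΣy² − (Σy)²)]
Numerator: 10×3532 − 151×235 = -165
Denominator: √[(24170 − 22801)(56190 − 55225)] = √[1369 × 965] = 1149.3846
r = -165 / 1149.3846 ≈ -0.144

-0.144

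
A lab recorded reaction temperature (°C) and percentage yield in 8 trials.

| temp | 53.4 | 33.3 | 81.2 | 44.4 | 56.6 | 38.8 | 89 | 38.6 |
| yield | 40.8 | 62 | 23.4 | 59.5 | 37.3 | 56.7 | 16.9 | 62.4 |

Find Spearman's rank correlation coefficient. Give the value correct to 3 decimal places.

-0.952

Rank temp: 5, 1, 7, 4, 6, 3, 8, 2
Rank yield: 4, 7, 2, 6, 3, 5, 1, 8
d = rank(temp) − rank(yield): 1, -6, 5, -2, 3, -2, 7, -6; Σd² = 164
ρ = 1 − 6Σd² / [n(n²−1)] = 1 − 6×164 / (8×63) = 1 − 984/504 ≈ -0.952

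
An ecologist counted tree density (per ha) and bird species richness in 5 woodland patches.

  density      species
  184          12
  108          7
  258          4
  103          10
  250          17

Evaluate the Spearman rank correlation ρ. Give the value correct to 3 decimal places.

-0.100

Rank density: 3, 2, 5, 1, 4
Rank species: 4, 2, 1, 3, 5
d = rank(density) − rank(species): -1, 0, 4, -2, -1; Σd² = 22
ρ = 1 − 6Σd² / [n(n²−1)] = 1 − 6×22 / (5×24) = 1 − 132/120 ≈ -0.100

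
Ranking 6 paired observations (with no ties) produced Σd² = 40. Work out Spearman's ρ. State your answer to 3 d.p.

ρ = 1 − 6Σd² / [n(n²−1)] = 1 − 6×40 / (6×35)
  = 1 − 240/210 = 1 − 1.1429 ≈ -0.143

-0.143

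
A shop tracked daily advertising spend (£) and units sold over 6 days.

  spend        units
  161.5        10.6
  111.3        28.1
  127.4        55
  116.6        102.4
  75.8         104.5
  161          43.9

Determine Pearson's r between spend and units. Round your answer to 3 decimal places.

-0.713

n = 6, Σx = 753.6, Σy = 344.5, Σx² = 99962.9, Σy² = 27260.19, Σxy = 38775.27
nΣxy − ΣxΣy = 232651.62 − 259615.2 = -26963.58
nΣx² − (Σx)² = 599777.4 − 567912.96 = 31864.44; nΣy² − (Σy)² = 163561.14 − 118680.25 = 44880.89
r = -26963.58 / √(31864.44 × 44880.89) = -26963.58 / 37816.7215 ≈ -0.713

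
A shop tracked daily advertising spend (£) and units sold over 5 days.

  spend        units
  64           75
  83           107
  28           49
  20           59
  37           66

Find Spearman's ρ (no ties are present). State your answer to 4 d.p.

0.9000

Rank spend: 4, 5, 2, 1, 3
Rank units: 4, 5, 1, 2, 3
d = rank(spend) − rank(units): 0, 0, 1, -1, 0; Σd² = 2
ρ = 1 − 6Σd² / [n(n²−1)] = 1 − 6×2 / (5×24) = 1 − 12/120 ≈ 0.9000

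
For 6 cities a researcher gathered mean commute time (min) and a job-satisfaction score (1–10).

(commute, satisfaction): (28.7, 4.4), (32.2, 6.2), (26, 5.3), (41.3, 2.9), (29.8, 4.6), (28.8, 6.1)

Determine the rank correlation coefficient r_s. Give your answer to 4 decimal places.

Rank commute: 2, 5, 1, 6, 4, 3
Rank satisfaction: 2, 6, 4, 1, 3, 5
d = rank(commute) − rank(satisfaction): 0, -1, -3, 5, 1, -2; Σd² = 40
ρ = 1 − 6Σd² / [n(n²−1)] = 1 − 6×40 / (6×35) = 1 − 240/210 ≈ -0.1429

-0.1429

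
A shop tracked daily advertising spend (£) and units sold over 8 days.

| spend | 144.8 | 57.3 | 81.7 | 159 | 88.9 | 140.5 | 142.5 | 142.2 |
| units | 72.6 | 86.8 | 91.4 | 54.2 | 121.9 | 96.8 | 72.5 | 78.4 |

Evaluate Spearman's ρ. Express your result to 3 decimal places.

-0.762

Rank spend: 7, 1, 2, 8, 3, 4, 6, 5
Rank units: 3, 5, 6, 1, 8, 7, 2, 4
d = rank(spend) − rank(units): 4, -4, -4, 7, -5, -3, 4, 1; Σd² = 148
ρ = 1 − 6Σd² / [n(n²−1)] = 1 − 6×148 / (8×63) = 1 − 888/504 ≈ -0.762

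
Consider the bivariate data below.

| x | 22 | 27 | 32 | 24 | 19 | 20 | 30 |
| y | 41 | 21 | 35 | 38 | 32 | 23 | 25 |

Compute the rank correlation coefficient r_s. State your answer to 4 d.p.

-0.0357

Rank x: 3, 5, 7, 4, 1, 2, 6
Rank y: 7, 1, 5, 6, 4, 2, 3
d = rank(x) − rank(y): -4, 4, 2, -2, -3, 0, 3; Σd² = 58
ρ = 1 − 6Σd² / [n(n²−1)] = 1 − 6×58 / (7×48) = 1 − 348/336 ≈ -0.0357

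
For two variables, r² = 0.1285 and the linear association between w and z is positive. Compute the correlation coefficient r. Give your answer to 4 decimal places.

|r| = √0.1285 = 0.3585
The association is positive, so r = 0.3585.

0.3585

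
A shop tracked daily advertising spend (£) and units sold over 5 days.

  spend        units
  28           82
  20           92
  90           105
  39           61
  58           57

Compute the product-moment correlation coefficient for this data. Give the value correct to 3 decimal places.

0.269

n = 5, Σx = 235, Σy = 397, Σx² = 14169, Σy² = 33183, Σxy = 19271
nΣxy − ΣxΣy = 96355 − 93295 = 3060
nΣx² − (Σx)² = 70845 − 55225 = 15620; nΣy² − (Σy)² = 165915 − 157609 = 8306
r = 3060 / √(15620 × 8306) = 3060 / 11390.3345 ≈ 0.269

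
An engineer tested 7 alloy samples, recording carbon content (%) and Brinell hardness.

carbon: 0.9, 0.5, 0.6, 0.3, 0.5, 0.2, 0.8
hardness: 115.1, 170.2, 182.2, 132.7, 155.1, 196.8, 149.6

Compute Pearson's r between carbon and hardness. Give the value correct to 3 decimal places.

n = 7, Σx = 3.8, Σy = 1101.7, Σx² = 2.44, Σy² = 178188.59, Σxy = 574.41
nΣxy − ΣxΣy = 4020.87 − 4186.46 = -165.59
nΣx² − (Σx)² = 17.08 − 14.44 = 2.64; nΣy² − (Σy)² = 1247320.13 − 1213742.89 = 33577.24
r = -165.59 / √(2.64 × 33577.24) = -165.59 / 297.7313 ≈ -0.556

-0.556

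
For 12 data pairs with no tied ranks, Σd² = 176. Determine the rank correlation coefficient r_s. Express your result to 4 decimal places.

ρ = 1 − 6Σd² / [n(n²−1)] = 1 − 6×176 / (12×143)
  = 1 − 1056/1716 = 1 − 0.61538 ≈ 0.3846

0.3846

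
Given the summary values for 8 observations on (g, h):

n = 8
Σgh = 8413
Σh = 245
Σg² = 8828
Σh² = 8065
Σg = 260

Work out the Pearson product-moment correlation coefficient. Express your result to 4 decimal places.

0.9775

r = (nΣgh − ΣgΣh) / √[(nΣg² − (Σg)²)(nΣh² − (Σh)²)]
Numerator: 8×8413 − 260×245 = 3604
Denominator: √[(70624 − 67600)(64520 − 60025)] = √[3024 × 4495] = 3686.8523
r = 3604 / 3686.8523 ≈ 0.9775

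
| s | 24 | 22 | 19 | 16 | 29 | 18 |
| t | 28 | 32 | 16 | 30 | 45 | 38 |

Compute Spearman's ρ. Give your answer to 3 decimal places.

Rank s: 5, 4, 3, 1, 6, 2
Rank t: 2, 4, 1, 3, 6, 5
d = rank(s) − rank(t): 3, 0, 2, -2, 0, -3; Σd² = 26
ρ = 1 − 6Σd² / [n(n²−1)] = 1 − 6×26 / (6×35) = 1 − 156/210 ≈ 0.257

0.257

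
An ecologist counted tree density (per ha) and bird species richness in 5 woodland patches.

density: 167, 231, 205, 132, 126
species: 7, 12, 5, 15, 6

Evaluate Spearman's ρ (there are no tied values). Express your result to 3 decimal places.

Rank density: 3, 5, 4, 2, 1
Rank species: 3, 4, 1, 5, 2
d = rank(density) − rank(species): 0, 1, 3, -3, -1; Σd² = 20
ρ = 1 − 6Σd² / [n(n²−1)] = 1 − 6×20 / (5×24) = 1 − 120/120 ≈ 0.000

0.000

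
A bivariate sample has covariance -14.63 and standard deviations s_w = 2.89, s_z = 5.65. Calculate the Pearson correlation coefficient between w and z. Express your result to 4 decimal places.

r = Cov(w,z) / (s_w · s_z) = -14.63 / (2.89 × 5.65)
  = -14.63 / 16.3285 ≈ -0.8960

-0.8960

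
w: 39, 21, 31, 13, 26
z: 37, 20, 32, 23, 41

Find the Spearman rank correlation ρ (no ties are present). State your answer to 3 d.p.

Rank w: 5, 2, 4, 1, 3
Rank z: 4, 1, 3, 2, 5
d = rank(w) − rank(z): 1, 1, 1, -1, -2; Σd² = 8
ρ = 1 − 6Σd² / [n(n²−1)] = 1 − 6×8 / (5×24) = 1 − 48/120 ≈ 0.600

0.600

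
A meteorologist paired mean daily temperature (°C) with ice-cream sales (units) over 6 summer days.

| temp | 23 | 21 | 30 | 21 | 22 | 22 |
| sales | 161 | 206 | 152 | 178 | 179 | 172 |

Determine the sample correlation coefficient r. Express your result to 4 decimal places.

n = 6, Σx = 139, Σy = 1048, Σx² = 3279, Σy² = 184770, Σxy = 24049
nΣxy − ΣxΣy = 144294 − 145672 = -1378
nΣx² − (Σx)² = 19674 − 19321 = 353; nΣy² − (Σy)² = 1108620 − 1098304 = 10316
r = -1378 / √(353 × 10316) = -1378 / 1908.2840 ≈ -0.7221

-0.7221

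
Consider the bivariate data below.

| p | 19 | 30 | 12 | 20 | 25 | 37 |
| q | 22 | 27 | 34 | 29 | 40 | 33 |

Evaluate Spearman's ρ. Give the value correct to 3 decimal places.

0.029

Rank p: 2, 5, 1, 3, 4, 6
Rank q: 1, 2, 5, 3, 6, 4
d = rank(p) − rank(q): 1, 3, -4, 0, -2, 2; Σd² = 34
ρ = 1 − 6Σd² / [n(n²−1)] = 1 − 6×34 / (6×35) = 1 − 204/210 ≈ 0.029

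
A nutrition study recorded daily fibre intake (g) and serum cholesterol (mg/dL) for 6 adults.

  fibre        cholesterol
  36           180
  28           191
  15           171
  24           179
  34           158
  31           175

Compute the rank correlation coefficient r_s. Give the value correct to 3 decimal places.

0.086

Rank fibre: 6, 3, 1, 2, 5, 4
Rank cholesterol: 5, 6, 2, 4, 1, 3
d = rank(fibre) − rank(cholesterol): 1, -3, -1, -2, 4, 1; Σd² = 32
ρ = 1 − 6Σd² / [n(n²−1)] = 1 − 6×32 / (6×35) = 1 − 192/210 ≈ 0.086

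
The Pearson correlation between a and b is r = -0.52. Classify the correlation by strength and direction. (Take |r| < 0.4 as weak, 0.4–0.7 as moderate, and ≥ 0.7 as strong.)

r = -0.52 < 0 so the relationship is negative.
|r| = 0.52, which falls in the moderate range.

moderate negative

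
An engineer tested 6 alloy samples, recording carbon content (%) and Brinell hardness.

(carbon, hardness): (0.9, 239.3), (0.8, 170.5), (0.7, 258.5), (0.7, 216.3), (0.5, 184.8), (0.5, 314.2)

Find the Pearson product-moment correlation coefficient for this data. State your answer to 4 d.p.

n = 6, Σx = 4.1, Σy = 1383.6, Σx² = 2.93, Σy² = 332815.36, Σxy = 933.63
nΣxy − ΣxΣy = 5601.78 − 5672.76 = -70.98
nΣx² − (Σx)² = 17.58 − 16.81 = 0.77; nΣy² − (Σy)² = 1996892.16 − 1914348.96 = 82543.2
r = -70.98 / √(0.77 × 82543.2) = -70.98 / 252.1076 ≈ -0.2815

-0.2815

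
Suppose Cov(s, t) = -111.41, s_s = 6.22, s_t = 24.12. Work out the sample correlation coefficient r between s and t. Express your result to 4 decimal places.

-0.7426

r = Cov(s,t) / (s_s · s_t) = -111.41 / (6.22 × 24.12)
  = -111.41 / 150.0264 ≈ -0.7426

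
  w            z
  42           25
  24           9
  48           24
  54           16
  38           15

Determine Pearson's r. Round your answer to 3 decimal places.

n = 5, Σw = 206, Σz = 89, Σw² = 9004, Σz² = 1763, Σwz = 3852
nΣwz − ΣwΣz = 19260 − 18334 = 926
nΣw² − (Σw)² = 45020 − 42436 = 2584; nΣz² − (Σz)² = 8815 − 7921 = 894
r = 926 / √(2584 × 894) = 926 / 1519.9000 ≈ 0.609

0.609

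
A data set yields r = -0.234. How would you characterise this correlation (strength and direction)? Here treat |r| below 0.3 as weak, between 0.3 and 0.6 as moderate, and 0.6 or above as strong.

weak negative

r = -0.234 < 0 so the relationship is negative.
|r| = 0.234, which falls in the weak range.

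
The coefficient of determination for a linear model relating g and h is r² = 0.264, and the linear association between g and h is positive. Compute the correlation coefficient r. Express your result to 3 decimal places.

0.514

|r| = √0.264 = 0.514
The association is positive, so r = 0.514.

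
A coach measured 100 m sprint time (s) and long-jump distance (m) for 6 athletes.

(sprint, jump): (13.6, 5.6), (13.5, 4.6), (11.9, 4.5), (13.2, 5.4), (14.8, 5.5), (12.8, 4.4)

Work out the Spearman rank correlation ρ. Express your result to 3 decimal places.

0.829

Rank sprint: 5, 4, 1, 3, 6, 2
Rank jump: 6, 3, 2, 4, 5, 1
d = rank(sprint) − rank(jump): -1, 1, -1, -1, 1, 1; Σd² = 6
ρ = 1 − 6Σd² / [n(n²−1)] = 1 − 6×6 / (6×35) = 1 − 36/210 ≈ 0.829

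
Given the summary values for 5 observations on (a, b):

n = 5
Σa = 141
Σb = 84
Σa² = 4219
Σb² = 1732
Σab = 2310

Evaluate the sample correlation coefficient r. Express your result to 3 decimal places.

r = (nΣab − ΣaΣb) / √[(nΣa² − (Σa)²)(nΣb² − (Σb)²)]
Numerator: 5×2310 − 141×84 = -294
Denominator: √[(21095 − 19881)(8660 − 7056)] = √[1214 × 1604] = 1395.4411
r = -294 / 1395.4411 ≈ -0.211

-0.211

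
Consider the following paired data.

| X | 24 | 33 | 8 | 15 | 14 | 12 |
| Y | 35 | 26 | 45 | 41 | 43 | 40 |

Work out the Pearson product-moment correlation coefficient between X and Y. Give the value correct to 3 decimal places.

n = 6, ΣX = 106, ΣY = 230, ΣX² = 2294, ΣY² = 9056, ΣXY = 3755
nΣXY − ΣXΣY = 22530 − 24380 = -1850
nΣX² − (ΣX)² = 13764 − 11236 = 2528; nΣY² − (ΣY)² = 54336 − 52900 = 1436
r = -1850 / √(2528 × 1436) = -1850 / 1905.3105 ≈ -0.971

-0.971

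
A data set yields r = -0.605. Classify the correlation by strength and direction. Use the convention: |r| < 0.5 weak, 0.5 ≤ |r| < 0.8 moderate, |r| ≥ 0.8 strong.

r = -0.605 < 0 so the relationship is negative.
|r| = 0.605, which falls in the moderate range.

moderate negative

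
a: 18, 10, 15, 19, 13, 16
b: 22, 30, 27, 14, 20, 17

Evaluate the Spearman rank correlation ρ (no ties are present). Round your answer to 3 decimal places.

Rank a: 5, 1, 3, 6, 2, 4
Rank b: 4, 6, 5, 1, 3, 2
d = rank(a) − rank(b): 1, -5, -2, 5, -1, 2; Σd² = 60
ρ = 1 − 6Σd² / [n(n²−1)] = 1 − 6×60 / (6×35) = 1 − 360/210 ≈ -0.714

-0.714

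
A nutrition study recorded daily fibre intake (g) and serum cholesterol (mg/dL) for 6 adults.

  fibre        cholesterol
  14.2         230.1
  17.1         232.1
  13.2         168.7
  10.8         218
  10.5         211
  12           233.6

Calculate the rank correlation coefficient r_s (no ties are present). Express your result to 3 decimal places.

0.371

Rank fibre: 5, 6, 4, 2, 1, 3
Rank cholesterol: 4, 5, 1, 3, 2, 6
d = rank(fibre) − rank(cholesterol): 1, 1, 3, -1, -1, -3; Σd² = 22
ρ = 1 − 6Σd² / [n(n²−1)] = 1 − 6×22 / (6×35) = 1 − 132/210 ≈ 0.371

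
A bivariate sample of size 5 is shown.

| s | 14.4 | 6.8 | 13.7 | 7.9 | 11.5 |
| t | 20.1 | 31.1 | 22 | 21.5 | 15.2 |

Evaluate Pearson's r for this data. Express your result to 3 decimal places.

n = 5, Σs = 54.3, Σt = 109.9, Σs² = 635.95, Σt² = 2548.51, Σst = 1146.97
nΣst − ΣsΣt = 5734.85 − 5967.57 = -232.72
nΣs² − (Σs)² = 3179.75 − 2948.49 = 231.26; nΣt² − (Σt)² = 12742.55 − 12078.01 = 664.54
r = -232.72 / √(231.26 × 664.54) = -232.72 / 392.0223 ≈ -0.594

-0.594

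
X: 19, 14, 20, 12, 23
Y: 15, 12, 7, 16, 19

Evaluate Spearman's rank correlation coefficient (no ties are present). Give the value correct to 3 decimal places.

0.100

Rank X: 3, 2, 4, 1, 5
Rank Y: 3, 2, 1, 4, 5
d = rank(X) − rank(Y): 0, 0, 3, -3, 0; Σd² = 18
ρ = 1 − 6Σd² / [n(n²−1)] = 1 − 6×18 / (5×24) = 1 − 108/120 ≈ 0.100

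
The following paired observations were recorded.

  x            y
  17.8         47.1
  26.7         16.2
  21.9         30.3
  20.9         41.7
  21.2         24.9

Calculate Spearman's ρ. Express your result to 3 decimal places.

Rank x: 1, 5, 4, 2, 3
Rank y: 5, 1, 3, 4, 2
d = rank(x) − rank(y): -4, 4, 1, -2, 1; Σd² = 38
ρ = 1 − 6Σd² / [n(n²−1)] = 1 − 6×38 / (5×24) = 1 − 228/120 ≈ -0.900

-0.900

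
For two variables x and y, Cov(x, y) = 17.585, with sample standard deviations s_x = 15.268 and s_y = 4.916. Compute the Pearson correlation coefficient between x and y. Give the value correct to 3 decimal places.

0.234

r = Cov(x,y) / (s_x · s_y) = 17.585 / (15.268 × 4.916)
  = 17.585 / 75.0575 ≈ 0.234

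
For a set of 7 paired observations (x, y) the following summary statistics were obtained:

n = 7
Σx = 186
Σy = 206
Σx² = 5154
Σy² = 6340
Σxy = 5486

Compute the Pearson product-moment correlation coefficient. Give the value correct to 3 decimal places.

0.051

r = (nΣxy − ΣxΣy) / √[(nΣx² − (Σx)²)(nΣy² − (Σy)²)]
Numerator: 7×5486 − 186×206 = 86
Denominator: √[(36078 − 34596)(44380 − 42436)] = √[1482 × 1944] = 1697.3532
r = 86 / 1697.3532 ≈ 0.051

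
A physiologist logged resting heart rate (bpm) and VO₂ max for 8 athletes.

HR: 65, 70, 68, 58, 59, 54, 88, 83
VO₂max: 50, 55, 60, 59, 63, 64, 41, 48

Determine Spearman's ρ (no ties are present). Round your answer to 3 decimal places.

-0.833

Rank HR: 4, 6, 5, 2, 3, 1, 8, 7
Rank VO₂max: 3, 4, 6, 5, 7, 8, 1, 2
d = rank(HR) − rank(VO₂max): 1, 2, -1, -3, -4, -7, 7, 5; Σd² = 154
ρ = 1 − 6Σd² / [n(n²−1)] = 1 − 6×154 / (8×63) = 1 − 924/504 ≈ -0.833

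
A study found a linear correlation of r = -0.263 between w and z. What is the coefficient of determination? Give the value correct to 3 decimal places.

r² = (-0.263)² = 0.069

0.069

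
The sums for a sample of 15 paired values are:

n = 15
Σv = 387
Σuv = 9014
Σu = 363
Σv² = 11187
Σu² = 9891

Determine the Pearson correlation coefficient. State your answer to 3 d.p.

-0.305

r = (nΣuv − ΣuΣv) / √[(nΣu² − (Σu)²)(nΣv² − (Σv)²)]
Numerator: 15×9014 − 363×387 = -5271
Denominator: √[(148365 − 131769)(167805 − 149769)] = √[16596 × 18036] = 17301.0247
r = -5271 / 17301.0247 ≈ -0.305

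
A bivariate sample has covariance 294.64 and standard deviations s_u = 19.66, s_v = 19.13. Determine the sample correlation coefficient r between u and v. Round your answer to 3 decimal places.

0.783

r = Cov(u,v) / (s_u · s_v) = 294.64 / (19.66 × 19.13)
  = 294.64 / 376.0958 ≈ 0.783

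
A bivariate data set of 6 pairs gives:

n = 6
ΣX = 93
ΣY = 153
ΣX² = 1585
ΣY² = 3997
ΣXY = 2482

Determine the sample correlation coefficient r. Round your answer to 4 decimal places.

0.9439

r = (nΣXY − ΣXΣY) / √[(nΣX² − (ΣX)²)(nΣY² − (ΣY)²)]
Numerator: 6×2482 − 93×153 = 663
Denominator: √[(9510 − 8649)(23982 − 23409)] = √[861 × 573] = 702.3909
r = 663 / 702.3909 ≈ 0.9439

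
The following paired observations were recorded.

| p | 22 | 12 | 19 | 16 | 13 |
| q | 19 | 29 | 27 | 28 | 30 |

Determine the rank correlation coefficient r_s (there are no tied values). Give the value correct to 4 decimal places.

Rank p: 5, 1, 4, 3, 2
Rank q: 1, 4, 2, 3, 5
d = rank(p) − rank(q): 4, -3, 2, 0, -3; Σd² = 38
ρ = 1 − 6Σd² / [n(n²−1)] = 1 − 6×38 / (5×24) = 1 − 228/120 ≈ -0.9000

-0.9000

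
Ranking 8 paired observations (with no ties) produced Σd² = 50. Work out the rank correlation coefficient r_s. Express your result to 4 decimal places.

0.4048

ρ = 1 − 6Σd² / [n(n²−1)] = 1 − 6×50 / (8×63)
  = 1 − 300/504 = 1 − 0.59524 ≈ 0.4048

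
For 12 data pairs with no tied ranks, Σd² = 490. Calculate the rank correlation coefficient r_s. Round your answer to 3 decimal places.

-0.713

ρ = 1 − 6Σd² / [n(n²−1)] = 1 − 6×490 / (12×143)
  = 1 − 2940/1716 = 1 − 1.7133 ≈ -0.713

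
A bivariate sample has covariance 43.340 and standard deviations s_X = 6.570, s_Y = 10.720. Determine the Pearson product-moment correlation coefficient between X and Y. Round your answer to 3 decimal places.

r = Cov(X,Y) / (s_X · s_Y) = 43.340 / (6.570 × 10.720)
  = 43.340 / 70.4304 ≈ 0.615

0.615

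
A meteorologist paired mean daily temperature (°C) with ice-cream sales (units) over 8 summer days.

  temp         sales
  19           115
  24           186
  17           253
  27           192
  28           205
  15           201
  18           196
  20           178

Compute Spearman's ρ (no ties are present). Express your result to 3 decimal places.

Rank temp: 4, 6, 2, 7, 8, 1, 3, 5
Rank sales: 1, 3, 8, 4, 7, 6, 5, 2
d = rank(temp) − rank(sales): 3, 3, -6, 3, 1, -5, -2, 3; Σd² = 102
ρ = 1 − 6Σd² / [n(n²−1)] = 1 − 6×102 / (8×63) = 1 − 612/504 ≈ -0.214

-0.214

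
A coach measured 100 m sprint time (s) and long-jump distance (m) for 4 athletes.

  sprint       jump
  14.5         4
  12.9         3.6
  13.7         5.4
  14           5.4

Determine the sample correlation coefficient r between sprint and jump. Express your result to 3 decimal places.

n = 4, Σx = 55.1, Σy = 18.4, Σx² = 760.35, Σy² = 87.28, Σxy = 254.02
nΣxy − ΣxΣy = 1016.08 − 1013.84 = 2.24
nΣx² − (Σx)² = 3041.4 − 3036.01 = 5.39; nΣy² − (Σy)² = 349.12 − 338.56 = 10.56
r = 2.24 / √(5.39 × 10.56) = 2.24 / 7.5444 ≈ 0.297

0.297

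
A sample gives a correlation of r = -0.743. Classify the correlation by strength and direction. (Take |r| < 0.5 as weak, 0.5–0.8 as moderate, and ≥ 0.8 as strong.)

moderate negative

r = -0.743 < 0 so the relationship is negative.
|r| = 0.743, which falls in the moderate range.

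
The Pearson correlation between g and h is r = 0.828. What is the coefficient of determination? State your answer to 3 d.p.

0.686

r² = (0.828)² = 0.686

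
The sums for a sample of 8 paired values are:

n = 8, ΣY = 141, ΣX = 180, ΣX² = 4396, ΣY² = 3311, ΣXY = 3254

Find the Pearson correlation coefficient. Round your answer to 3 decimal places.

r = (nΣXY − ΣXΣY) / √[(nΣX² − (ΣX)²)(nΣY² − (ΣY)²)]
Numerator: 8×3254 − 180×141 = 652
Denominator: √[(35168 − 32400)(26488 − 19881)] = √[2768 × 6607] = 4276.4677
r = 652 / 4276.4677 ≈ 0.152

0.152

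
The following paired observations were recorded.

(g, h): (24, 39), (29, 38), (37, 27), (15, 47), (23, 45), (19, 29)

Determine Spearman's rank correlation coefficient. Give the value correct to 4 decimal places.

-0.6571

Rank g: 4, 5, 6, 1, 3, 2
Rank h: 4, 3, 1, 6, 5, 2
d = rank(g) − rank(h): 0, 2, 5, -5, -2, 0; Σd² = 58
ρ = 1 − 6Σd² / [n(n²−1)] = 1 − 6×58 / (6×35) = 1 − 348/210 ≈ -0.6571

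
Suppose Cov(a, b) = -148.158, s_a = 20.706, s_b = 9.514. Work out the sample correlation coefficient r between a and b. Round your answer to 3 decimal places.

r = Cov(a,b) / (s_a · s_b) = -148.158 / (20.706 × 9.514)
  = -148.158 / 196.9969 ≈ -0.752

-0.752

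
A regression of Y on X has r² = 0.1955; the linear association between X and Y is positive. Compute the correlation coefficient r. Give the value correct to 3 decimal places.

0.442

|r| = √0.1955 = 0.442
The association is positive, so r = 0.442.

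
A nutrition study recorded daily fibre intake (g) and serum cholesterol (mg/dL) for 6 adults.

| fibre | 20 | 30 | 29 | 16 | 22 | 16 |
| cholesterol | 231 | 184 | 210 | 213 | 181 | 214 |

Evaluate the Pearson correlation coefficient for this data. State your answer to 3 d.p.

-0.485

n = 6, Σx = 133, Σy = 1233, Σx² = 3137, Σy² = 255243, Σxy = 27044
nΣxy − ΣxΣy = 162264 − 163989 = -1725
nΣx² − (Σx)² = 18822 − 17689 = 1133; nΣy² − (Σy)² = 1531458 − 1520289 = 11169
r = -1725 / √(1133 × 11169) = -1725 / 3557.3132 ≈ -0.485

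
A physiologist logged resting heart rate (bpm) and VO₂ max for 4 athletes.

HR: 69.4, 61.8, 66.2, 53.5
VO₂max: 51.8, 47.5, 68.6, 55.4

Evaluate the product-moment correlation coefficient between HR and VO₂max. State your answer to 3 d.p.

0.155

n = 4, Σx = 250.9, Σy = 223.3, Σx² = 15880.29, Σy² = 12714.61, Σxy = 14035.64
nΣxy − ΣxΣy = 56142.56 − 56025.97 = 116.59
nΣx² − (Σx)² = 63521.16 − 62950.81 = 570.35; nΣy² − (Σy)² = 50858.44 − 49862.89 = 995.55
r = 116.59 / √(570.35 × 995.55) = 116.59 / 753.5330 ≈ 0.155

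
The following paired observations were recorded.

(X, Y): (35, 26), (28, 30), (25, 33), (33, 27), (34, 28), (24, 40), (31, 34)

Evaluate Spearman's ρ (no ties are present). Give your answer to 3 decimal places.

-0.857

Rank X: 7, 3, 2, 5, 6, 1, 4
Rank Y: 1, 4, 5, 2, 3, 7, 6
d = rank(X) − rank(Y): 6, -1, -3, 3, 3, -6, -2; Σd² = 104
ρ = 1 − 6Σd² / [n(n²−1)] = 1 − 6×104 / (7×48) = 1 − 624/336 ≈ -0.857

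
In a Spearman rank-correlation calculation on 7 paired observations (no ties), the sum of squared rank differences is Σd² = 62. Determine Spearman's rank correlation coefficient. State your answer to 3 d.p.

-0.107

ρ = 1 − 6Σd² / [n(n²−1)] = 1 − 6×62 / (7×48)
  = 1 − 372/336 = 1 − 1.1071 ≈ -0.107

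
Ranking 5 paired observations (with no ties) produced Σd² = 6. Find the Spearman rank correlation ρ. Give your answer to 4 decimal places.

ρ = 1 − 6Σd² / [n(n²−1)] = 1 − 6×6 / (5×24)
  = 1 − 36/120 = 1 − 0.30000 ≈ 0.7000

0.7000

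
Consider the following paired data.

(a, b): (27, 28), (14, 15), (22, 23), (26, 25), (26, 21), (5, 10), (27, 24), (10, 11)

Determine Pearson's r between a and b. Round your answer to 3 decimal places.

0.956

n = 8, Σa = 157, Σb = 157, Σa² = 3615, Σb² = 3401, Σab = 3476
nΣab − ΣaΣb = 27808 − 24649 = 3159
nΣa² − (Σa)² = 28920 − 24649 = 4271; nΣb² − (Σb)² = 27208 − 24649 = 2559
r = 3159 / √(4271 × 2559) = 3159 / 3305.9778 ≈ 0.956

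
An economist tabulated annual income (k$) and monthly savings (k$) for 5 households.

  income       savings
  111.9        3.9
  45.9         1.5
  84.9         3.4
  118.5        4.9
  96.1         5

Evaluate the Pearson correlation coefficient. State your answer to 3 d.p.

0.887

n = 5, Σx = 457.3, Σy = 18.7, Σx² = 45113.89, Σy² = 78.03, Σxy = 1855.07
nΣxy − ΣxΣy = 9275.35 − 8551.51 = 723.84
nΣx² − (Σx)² = 225569.45 − 209123.29 = 16446.16; nΣy² − (Σy)² = 390.15 − 349.69 = 40.46
r = 723.84 / √(16446.16 × 40.46) = 723.84 / 815.7277 ≈ 0.887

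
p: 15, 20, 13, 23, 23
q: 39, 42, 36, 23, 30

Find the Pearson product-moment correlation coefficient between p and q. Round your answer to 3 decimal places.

-0.601

n = 5, Σp = 94, Σq = 170, Σp² = 1852, Σq² = 6010, Σpq = 3112
nΣpq − ΣpΣq = 15560 − 15980 = -420
nΣp² − (Σp)² = 9260 − 8836 = 424; nΣq² − (Σq)² = 30050 − 28900 = 1150
r = -420 / √(424 × 1150) = -420 / 698.2836 ≈ -0.601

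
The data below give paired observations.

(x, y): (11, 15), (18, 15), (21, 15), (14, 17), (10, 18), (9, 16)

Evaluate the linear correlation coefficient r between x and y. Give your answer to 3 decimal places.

n = 6, Σx = 83, Σy = 96, Σx² = 1263, Σy² = 1544, Σxy = 1312
nΣxy − ΣxΣy = 7872 − 7968 = -96
nΣx² − (Σx)² = 7578 − 6889 = 689; nΣy² − (Σy)² = 9264 − 9216 = 48
r = -96 / √(689 × 48) = -96 / 181.8571 ≈ -0.528

-0.528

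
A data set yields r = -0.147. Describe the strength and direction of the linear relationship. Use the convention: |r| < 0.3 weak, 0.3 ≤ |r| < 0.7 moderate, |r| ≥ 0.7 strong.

weak negative

r = -0.147 < 0 so the relationship is negative.
|r| = 0.147, which falls in the weak range.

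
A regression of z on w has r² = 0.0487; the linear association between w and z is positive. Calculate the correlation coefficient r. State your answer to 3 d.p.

0.221

|r| = √0.0487 = 0.221
The association is positive, so r = 0.221.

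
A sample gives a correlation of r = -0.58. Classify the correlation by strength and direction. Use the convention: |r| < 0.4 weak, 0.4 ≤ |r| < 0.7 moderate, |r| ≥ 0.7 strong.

moderate negative

r = -0.58 < 0 so the relationship is negative.
|r| = 0.58, which falls in the moderate range.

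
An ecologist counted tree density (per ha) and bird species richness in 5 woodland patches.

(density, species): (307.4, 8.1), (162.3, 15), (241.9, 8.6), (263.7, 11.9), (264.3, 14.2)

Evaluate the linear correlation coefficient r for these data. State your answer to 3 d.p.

-0.645

n = 5, Σx = 1239.6, Σy = 57.8, Σx² = 318743.84, Σy² = 707.82, Σxy = 13895.87
nΣxy − ΣxΣy = 69479.35 − 71648.88 = -2169.53
nΣx² − (Σx)² = 1593719.2 − 1536608.16 = 57111.04; nΣy² − (Σy)² = 3539.1 − 3340.84 = 198.26
r = -2169.53 / √(57111.04 × 198.26) = -2169.53 / 3364.9420 ≈ -0.645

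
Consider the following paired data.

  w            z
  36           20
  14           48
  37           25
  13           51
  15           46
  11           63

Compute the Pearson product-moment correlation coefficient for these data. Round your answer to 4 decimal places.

n = 6, Σw = 126, Σz = 253, Σw² = 3376, Σz² = 12015, Σwz = 4363
nΣwz − ΣwΣz = 26178 − 31878 = -5700
nΣw² − (Σw)² = 20256 − 15876 = 4380; nΣz² − (Σz)² = 72090 − 64009 = 8081
r = -5700 / √(4380 × 8081) = -5700 / 5949.3512 ≈ -0.9581

-0.9581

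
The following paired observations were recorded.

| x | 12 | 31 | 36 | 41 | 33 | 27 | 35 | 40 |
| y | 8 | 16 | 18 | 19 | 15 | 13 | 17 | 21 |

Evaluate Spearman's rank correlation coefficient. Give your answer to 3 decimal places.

Rank x: 1, 3, 6, 8, 4, 2, 5, 7
Rank y: 1, 4, 6, 7, 3, 2, 5, 8
d = rank(x) − rank(y): 0, -1, 0, 1, 1, 0, 0, -1; Σd² = 4
ρ = 1 − 6Σd² / [n(n²−1)] = 1 − 6×4 / (8×63) = 1 − 24/504 ≈ 0.952

0.952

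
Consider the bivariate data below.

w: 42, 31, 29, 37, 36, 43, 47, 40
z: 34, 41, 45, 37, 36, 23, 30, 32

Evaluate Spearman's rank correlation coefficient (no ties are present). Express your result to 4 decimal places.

-0.9286

Rank w: 6, 2, 1, 4, 3, 7, 8, 5
Rank z: 4, 7, 8, 6, 5, 1, 2, 3
d = rank(w) − rank(z): 2, -5, -7, -2, -2, 6, 6, 2; Σd² = 162
ρ = 1 − 6Σd² / [n(n²−1)] = 1 − 6×162 / (8×63) = 1 − 972/504 ≈ -0.9286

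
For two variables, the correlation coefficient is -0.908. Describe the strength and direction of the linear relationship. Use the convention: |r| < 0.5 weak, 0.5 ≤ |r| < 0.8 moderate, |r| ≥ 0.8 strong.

r = -0.908 < 0 so the relationship is negative.
|r| = 0.908, which falls in the strong range.

strong negative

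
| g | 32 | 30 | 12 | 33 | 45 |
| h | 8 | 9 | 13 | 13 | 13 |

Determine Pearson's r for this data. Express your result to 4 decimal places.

-0.0542

n = 5, Σg = 152, Σh = 56, Σg² = 5182, Σh² = 652, Σgh = 1696
nΣgh − ΣgΣh = 8480 − 8512 = -32
nΣg² − (Σg)² = 25910 − 23104 = 2806; nΣh² − (Σh)² = 3260 − 3136 = 124
r = -32 / √(2806 × 124) = -32 / 589.8678 ≈ -0.0542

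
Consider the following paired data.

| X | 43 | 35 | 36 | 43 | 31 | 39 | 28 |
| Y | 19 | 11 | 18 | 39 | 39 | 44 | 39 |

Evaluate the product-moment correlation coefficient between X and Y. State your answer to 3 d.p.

-0.152

n = 7, ΣX = 255, ΣY = 209, ΣX² = 9485, ΣY² = 7305, ΣXY = 7544
nΣXY − ΣXΣY = 52808 − 53295 = -487
nΣX² − (ΣX)² = 66395 − 65025 = 1370; nΣY² − (ΣY)² = 51135 − 43681 = 7454
r = -487 / √(1370 × 7454) = -487 / 3195.6189 ≈ -0.152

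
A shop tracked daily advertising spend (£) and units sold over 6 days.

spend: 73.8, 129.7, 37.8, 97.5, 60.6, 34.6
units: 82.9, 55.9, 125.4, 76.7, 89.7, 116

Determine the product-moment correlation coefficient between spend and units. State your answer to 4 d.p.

n = 6, Σx = 434, Σy = 546.6, Σx² = 38073.14, Σy² = 53107.36, Σxy = 35036.04
nΣxy − ΣxΣy = 210216.24 − 237224.4 = -27008.16
nΣx² − (Σx)² = 228438.84 − 188356 = 40082.84; nΣy² − (Σy)² = 318644.16 − 298771.56 = 19872.6
r = -27008.16 / √(40082.84 × 19872.6) = -27008.16 / 28223.2218 ≈ -0.9569

-0.9569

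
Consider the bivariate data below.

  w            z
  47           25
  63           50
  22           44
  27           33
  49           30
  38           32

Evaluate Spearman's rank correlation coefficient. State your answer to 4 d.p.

-0.0857

Rank w: 4, 6, 1, 2, 5, 3
Rank z: 1, 6, 5, 4, 2, 3
d = rank(w) − rank(z): 3, 0, -4, -2, 3, 0; Σd² = 38
ρ = 1 − 6Σd² / [n(n²−1)] = 1 − 6×38 / (6×35) = 1 − 228/210 ≈ -0.0857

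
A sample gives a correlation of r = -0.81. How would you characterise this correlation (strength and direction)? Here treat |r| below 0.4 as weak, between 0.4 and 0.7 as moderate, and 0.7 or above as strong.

r = -0.81 < 0 so the relationship is negative.
|r| = 0.81, which falls in the strong range.

strong negative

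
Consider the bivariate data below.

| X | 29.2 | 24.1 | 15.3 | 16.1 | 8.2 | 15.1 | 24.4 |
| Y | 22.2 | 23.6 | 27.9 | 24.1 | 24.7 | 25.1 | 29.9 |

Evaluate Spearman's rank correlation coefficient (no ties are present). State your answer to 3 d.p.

Rank X: 7, 5, 3, 4, 1, 2, 6
Rank Y: 1, 2, 6, 3, 4, 5, 7
d = rank(X) − rank(Y): 6, 3, -3, 1, -3, -3, -1; Σd² = 74
ρ = 1 − 6Σd² / [n(n²−1)] = 1 − 6×74 / (7×48) = 1 − 444/336 ≈ -0.321

-0.321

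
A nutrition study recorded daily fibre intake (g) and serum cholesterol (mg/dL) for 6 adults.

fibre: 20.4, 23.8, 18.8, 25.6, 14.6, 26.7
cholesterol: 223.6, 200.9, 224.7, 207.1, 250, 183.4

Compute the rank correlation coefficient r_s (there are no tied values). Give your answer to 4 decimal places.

Rank fibre: 3, 4, 2, 5, 1, 6
Rank cholesterol: 4, 2, 5, 3, 6, 1
d = rank(fibre) − rank(cholesterol): -1, 2, -3, 2, -5, 5; Σd² = 68
ρ = 1 − 6Σd² / [n(n²−1)] = 1 − 6×68 / (6×35) = 1 − 408/210 ≈ -0.9429

-0.9429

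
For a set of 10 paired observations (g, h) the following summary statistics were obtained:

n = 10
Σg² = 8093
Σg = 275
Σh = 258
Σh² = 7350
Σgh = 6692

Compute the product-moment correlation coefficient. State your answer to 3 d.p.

-0.664

r = (nΣgh − ΣgΣh) / √[(nΣg² − (Σg)²)(nΣh² − (Σh)²)]
Numerator: 10×6692 − 275×258 = -4030
Denominator: √[(80930 − 75625)(73500 − 66564)] = √[5305 × 6936] = 6065.9278
r = -4030 / 6065.9278 ≈ -0.664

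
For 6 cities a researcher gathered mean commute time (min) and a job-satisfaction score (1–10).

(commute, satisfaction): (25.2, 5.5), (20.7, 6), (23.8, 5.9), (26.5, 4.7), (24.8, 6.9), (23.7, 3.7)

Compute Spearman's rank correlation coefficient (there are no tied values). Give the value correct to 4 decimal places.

Rank commute: 5, 1, 3, 6, 4, 2
Rank satisfaction: 3, 5, 4, 2, 6, 1
d = rank(commute) − rank(satisfaction): 2, -4, -1, 4, -2, 1; Σd² = 42
ρ = 1 − 6Σd² / [n(n²−1)] = 1 − 6×42 / (6×35) = 1 − 252/210 ≈ -0.2000

-0.2000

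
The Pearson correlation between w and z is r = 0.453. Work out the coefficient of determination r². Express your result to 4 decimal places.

r² = (0.453)² = 0.2052

0.2052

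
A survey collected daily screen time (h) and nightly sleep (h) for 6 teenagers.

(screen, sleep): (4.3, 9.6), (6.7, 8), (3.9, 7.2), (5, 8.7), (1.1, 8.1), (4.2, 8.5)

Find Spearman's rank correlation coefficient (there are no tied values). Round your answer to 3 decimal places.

0.257

Rank screen: 4, 6, 2, 5, 1, 3
Rank sleep: 6, 2, 1, 5, 3, 4
d = rank(screen) − rank(sleep): -2, 4, 1, 0, -2, -1; Σd² = 26
ρ = 1 − 6Σd² / [n(n²−1)] = 1 − 6×26 / (6×35) = 1 − 156/210 ≈ 0.257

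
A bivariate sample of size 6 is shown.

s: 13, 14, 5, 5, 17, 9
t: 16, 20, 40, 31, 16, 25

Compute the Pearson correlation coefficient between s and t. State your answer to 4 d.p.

n = 6, Σs = 63, Σt = 148, Σs² = 785, Σt² = 4098, Σst = 1340
nΣst − ΣsΣt = 8040 − 9324 = -1284
nΣs² − (Σs)² = 4710 − 3969 = 741; nΣt² − (Σt)² = 24588 − 21904 = 2684
r = -1284 / √(741 × 2684) = -1284 / 1410.2638 ≈ -0.9105

-0.9105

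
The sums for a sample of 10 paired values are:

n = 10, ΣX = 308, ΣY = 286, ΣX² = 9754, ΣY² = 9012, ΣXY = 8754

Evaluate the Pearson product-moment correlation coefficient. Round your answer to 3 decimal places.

-0.116

r = (nΣXY − ΣXΣY) / √[(nΣX² − (ΣX)²)(nΣY² − (ΣY)²)]
Numerator: 10×8754 − 308×286 = -548
Denominator: √[(97540 − 94864)(90120 − 81796)] = √[2676 × 8324] = 4719.6424
r = -548 / 4719.6424 ≈ -0.116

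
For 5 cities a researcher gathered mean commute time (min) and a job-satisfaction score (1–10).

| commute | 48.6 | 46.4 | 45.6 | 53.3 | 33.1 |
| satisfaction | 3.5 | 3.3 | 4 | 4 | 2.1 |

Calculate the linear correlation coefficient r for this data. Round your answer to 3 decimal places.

n = 5, Σx = 227, Σy = 16.9, Σx² = 10530.78, Σy² = 59.55, Σxy = 788.33
nΣxy − ΣxΣy = 3941.65 − 3836.3 = 105.35
nΣx² − (Σx)² = 52653.9 − 51529 = 1124.9; nΣy² − (Σy)² = 297.75 − 285.61 = 12.14
r = 105.35 / √(1124.9 × 12.14) = 105.35 / 116.8601 ≈ 0.902

0.902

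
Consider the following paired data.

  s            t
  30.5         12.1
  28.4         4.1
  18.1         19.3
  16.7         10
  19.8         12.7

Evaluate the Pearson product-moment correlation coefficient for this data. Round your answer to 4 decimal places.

n = 5, Σs = 113.5, Σt = 58.2, Σs² = 2735.35, Σt² = 797, Σst = 1253.28
nΣst − ΣsΣt = 6266.4 − 6605.7 = -339.3
nΣs² − (Σs)² = 13676.75 − 12882.25 = 794.5; nΣt² − (Σt)² = 3985 − 3387.24 = 597.76
r = -339.3 / √(794.5 × 597.76) = -339.3 / 689.1446 ≈ -0.4923

-0.4923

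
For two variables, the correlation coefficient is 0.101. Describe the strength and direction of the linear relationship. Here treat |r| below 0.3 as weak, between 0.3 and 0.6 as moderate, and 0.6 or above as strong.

weak positive

r = 0.101 > 0 so the relationship is positive.
|r| = 0.101, which falls in the weak range.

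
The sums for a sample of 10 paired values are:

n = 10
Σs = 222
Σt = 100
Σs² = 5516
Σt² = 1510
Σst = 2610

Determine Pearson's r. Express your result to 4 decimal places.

r = (nΣst − ΣsΣt) / √[(nΣs² − (Σs)²)(nΣt² − (Σt)²)]
Numerator: 10×2610 − 222×100 = 3900
Denominator: √[(55160 − 49284)(15100 − 10000)] = √[5876 × 5100] = 5474.2671
r = 3900 / 5474.2671 ≈ 0.7124

0.7124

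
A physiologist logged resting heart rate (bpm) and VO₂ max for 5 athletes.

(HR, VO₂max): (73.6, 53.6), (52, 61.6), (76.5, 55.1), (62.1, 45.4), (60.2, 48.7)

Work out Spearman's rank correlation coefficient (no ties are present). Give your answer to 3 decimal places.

Rank HR: 4, 1, 5, 3, 2
Rank VO₂max: 3, 5, 4, 1, 2
d = rank(HR) − rank(VO₂max): 1, -4, 1, 2, 0; Σd² = 22
ρ = 1 − 6Σd² / [n(n²−1)] = 1 − 6×22 / (5×24) = 1 − 132/120 ≈ -0.100

-0.100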